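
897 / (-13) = -69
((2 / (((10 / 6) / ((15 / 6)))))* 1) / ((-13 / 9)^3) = -1.00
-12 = -12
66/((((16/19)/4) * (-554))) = -627/1108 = -0.57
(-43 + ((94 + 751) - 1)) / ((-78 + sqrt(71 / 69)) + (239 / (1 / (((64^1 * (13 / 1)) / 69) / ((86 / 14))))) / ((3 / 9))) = 3124696032198 / 5186046767891 - 34064127 * sqrt(4899) / 5186046767891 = 0.60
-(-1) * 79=79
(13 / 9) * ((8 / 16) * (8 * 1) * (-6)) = -104 / 3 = -34.67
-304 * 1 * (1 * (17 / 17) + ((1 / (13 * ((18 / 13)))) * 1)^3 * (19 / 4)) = -443593 / 1458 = -304.25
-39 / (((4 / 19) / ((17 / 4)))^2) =-4068831 / 256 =-15893.87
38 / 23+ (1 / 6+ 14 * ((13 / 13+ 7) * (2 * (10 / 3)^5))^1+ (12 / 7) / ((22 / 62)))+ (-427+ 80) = 79047858721 / 860706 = 91840.72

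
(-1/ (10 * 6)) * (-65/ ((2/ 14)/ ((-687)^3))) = -2458840497.75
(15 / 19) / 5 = 3 / 19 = 0.16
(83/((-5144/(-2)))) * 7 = 581/2572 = 0.23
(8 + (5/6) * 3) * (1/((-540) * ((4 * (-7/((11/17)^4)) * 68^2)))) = 14641/556129589760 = 0.00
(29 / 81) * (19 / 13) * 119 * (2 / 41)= 131138 / 43173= 3.04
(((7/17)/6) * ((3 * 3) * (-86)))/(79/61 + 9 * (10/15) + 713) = -18361/248982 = -0.07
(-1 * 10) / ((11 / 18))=-180 / 11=-16.36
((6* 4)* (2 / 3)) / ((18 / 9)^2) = 4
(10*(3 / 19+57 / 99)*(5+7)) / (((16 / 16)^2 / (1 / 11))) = 8.00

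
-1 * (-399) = 399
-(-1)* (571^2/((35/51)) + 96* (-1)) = 16624731/35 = 474992.31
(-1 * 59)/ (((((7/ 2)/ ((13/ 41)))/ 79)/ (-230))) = 27872780/ 287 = 97117.70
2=2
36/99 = 4/11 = 0.36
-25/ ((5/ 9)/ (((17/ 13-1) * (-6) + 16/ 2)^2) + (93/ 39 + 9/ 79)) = -9.95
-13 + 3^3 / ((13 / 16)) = 263 / 13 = 20.23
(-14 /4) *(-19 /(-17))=-3.91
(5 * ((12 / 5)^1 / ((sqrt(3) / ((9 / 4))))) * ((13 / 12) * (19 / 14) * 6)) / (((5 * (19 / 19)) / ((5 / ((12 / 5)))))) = 3705 * sqrt(3) / 112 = 57.30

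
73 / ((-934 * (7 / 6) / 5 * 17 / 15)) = -16425 / 55573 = -0.30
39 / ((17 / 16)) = 624 / 17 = 36.71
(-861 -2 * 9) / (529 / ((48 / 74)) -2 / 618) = -1.08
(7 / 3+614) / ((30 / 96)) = 29584 / 15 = 1972.27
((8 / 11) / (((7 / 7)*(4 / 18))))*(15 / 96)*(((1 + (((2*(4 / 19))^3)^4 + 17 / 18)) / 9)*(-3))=-387336295589484415 / 1168630277266933008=-0.33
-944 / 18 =-472 / 9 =-52.44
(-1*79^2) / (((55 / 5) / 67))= -418147 / 11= -38013.36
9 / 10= 0.90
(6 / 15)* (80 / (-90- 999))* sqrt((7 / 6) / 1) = -0.03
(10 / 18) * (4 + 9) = 7.22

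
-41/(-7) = 41/7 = 5.86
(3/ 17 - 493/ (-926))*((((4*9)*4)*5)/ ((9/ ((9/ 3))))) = 1339080/ 7871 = 170.13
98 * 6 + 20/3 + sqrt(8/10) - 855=-781/3 + 2 * sqrt(5)/5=-259.44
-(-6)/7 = 6/7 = 0.86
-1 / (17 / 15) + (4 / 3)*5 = 295 / 51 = 5.78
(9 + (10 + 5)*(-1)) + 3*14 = 36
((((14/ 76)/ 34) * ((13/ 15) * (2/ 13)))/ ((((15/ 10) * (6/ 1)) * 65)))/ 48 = 7/ 272095200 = 0.00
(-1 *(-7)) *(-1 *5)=-35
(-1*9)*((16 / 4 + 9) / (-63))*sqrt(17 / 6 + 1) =13*sqrt(138) / 42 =3.64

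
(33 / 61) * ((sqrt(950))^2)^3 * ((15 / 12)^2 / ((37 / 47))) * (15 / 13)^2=935007626953125 / 762866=1225651198.18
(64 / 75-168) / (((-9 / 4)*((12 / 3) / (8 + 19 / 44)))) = 1162714 / 7425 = 156.59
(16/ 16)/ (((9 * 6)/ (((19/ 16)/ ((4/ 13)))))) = 247/ 3456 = 0.07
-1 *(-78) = 78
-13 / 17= -0.76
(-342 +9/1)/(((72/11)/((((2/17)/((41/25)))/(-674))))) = 10175/1879112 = 0.01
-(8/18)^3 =-64/729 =-0.09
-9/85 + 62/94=2212/3995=0.55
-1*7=-7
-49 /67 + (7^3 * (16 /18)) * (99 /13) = 2021691 /871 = 2321.11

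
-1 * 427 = -427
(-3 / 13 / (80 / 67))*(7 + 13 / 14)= -22311 / 14560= -1.53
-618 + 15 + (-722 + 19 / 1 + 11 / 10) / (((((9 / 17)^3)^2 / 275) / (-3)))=9317974185323 / 354294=26300118.50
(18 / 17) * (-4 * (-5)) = 360 / 17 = 21.18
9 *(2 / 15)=6 / 5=1.20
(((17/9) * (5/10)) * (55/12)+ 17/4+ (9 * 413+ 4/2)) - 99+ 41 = 792629/216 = 3669.58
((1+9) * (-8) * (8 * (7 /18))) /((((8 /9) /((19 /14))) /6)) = -2280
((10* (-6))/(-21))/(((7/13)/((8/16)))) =130/49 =2.65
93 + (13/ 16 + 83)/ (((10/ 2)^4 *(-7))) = 6508659/ 70000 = 92.98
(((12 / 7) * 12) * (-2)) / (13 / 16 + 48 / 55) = -253440 / 10381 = -24.41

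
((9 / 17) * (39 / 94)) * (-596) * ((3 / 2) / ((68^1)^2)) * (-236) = 9256923 / 923644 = 10.02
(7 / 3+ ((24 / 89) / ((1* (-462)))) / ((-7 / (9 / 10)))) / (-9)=-1679039 / 6476085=-0.26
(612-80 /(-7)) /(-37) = -4364 /259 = -16.85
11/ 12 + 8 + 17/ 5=739/ 60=12.32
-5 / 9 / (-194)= 5 / 1746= 0.00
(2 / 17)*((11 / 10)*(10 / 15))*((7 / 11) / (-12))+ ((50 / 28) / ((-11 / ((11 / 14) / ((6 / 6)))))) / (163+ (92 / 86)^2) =-243565183 / 45507239820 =-0.01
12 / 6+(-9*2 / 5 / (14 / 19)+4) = 39 / 35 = 1.11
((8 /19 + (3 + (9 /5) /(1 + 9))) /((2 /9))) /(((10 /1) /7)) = 11.34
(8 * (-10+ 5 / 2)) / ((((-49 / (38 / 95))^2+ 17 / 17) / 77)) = -18480 / 60029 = -0.31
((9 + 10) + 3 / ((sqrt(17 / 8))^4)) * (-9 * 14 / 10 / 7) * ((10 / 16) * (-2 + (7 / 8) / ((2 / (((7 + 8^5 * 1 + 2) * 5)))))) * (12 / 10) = -176021837883 / 92480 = -1903350.32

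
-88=-88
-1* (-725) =725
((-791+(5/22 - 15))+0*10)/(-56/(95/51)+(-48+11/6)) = 5052195/477961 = 10.57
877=877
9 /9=1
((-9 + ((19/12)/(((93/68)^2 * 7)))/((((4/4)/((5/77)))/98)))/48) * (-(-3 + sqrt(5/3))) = -2349113/4566672 + 2349113 * sqrt(15)/41100048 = -0.29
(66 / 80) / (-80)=-33 / 3200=-0.01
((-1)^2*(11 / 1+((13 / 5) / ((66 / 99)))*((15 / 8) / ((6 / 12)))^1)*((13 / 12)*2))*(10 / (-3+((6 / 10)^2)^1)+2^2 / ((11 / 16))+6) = 706225 / 1584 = 445.85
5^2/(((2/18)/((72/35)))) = 3240/7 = 462.86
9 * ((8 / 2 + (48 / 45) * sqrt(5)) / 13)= 48 * sqrt(5) / 65 + 36 / 13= 4.42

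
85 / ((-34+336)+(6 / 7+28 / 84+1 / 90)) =53550 / 191017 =0.28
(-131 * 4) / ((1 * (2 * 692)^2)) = -0.00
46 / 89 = 0.52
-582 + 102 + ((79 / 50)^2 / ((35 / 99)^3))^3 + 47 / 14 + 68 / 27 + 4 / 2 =5980045449811327382730634241233 / 33250347564697265625000000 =179849.11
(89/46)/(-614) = -89/28244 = -0.00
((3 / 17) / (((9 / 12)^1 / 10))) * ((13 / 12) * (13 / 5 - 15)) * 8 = -12896 / 51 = -252.86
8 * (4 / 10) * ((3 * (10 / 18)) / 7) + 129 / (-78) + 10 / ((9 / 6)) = 1051 / 182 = 5.77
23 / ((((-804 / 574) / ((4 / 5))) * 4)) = -6601 / 2010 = -3.28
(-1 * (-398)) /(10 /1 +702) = 199 /356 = 0.56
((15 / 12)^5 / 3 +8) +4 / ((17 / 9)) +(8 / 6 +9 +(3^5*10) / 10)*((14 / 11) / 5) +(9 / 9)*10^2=100887223 / 574464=175.62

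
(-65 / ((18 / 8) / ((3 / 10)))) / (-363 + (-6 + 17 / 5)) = 65 / 2742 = 0.02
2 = 2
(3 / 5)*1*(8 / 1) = 4.80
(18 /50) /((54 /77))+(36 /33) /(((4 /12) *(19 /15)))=97093 /31350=3.10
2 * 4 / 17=8 / 17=0.47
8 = 8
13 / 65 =1 / 5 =0.20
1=1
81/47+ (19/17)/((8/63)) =67275/6392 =10.52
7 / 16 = 0.44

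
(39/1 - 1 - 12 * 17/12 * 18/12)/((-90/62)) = -155/18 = -8.61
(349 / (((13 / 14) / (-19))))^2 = 8618151556 / 169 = 50994979.62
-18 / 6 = -3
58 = 58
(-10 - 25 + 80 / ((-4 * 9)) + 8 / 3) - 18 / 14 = -2258 / 63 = -35.84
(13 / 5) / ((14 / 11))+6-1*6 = 2.04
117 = 117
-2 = -2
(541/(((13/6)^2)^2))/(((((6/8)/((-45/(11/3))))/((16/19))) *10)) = -201927168/5969249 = -33.83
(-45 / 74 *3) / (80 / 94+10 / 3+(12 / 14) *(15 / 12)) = -26649 / 76775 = -0.35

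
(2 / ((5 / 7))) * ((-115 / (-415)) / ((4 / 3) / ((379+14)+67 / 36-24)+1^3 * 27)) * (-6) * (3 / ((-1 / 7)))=7850388 / 2168375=3.62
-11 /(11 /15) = -15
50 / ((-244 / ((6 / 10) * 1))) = -15 / 122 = -0.12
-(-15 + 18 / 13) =177 / 13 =13.62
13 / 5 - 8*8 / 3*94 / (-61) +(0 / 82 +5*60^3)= 988232459 / 915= 1080035.47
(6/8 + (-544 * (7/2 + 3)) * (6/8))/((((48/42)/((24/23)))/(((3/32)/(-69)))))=222705/67712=3.29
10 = 10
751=751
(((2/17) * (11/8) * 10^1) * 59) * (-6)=-9735/17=-572.65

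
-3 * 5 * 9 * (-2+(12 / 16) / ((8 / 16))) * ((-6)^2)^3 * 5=15746400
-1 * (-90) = 90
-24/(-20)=6/5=1.20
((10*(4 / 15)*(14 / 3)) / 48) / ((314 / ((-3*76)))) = -266 / 1413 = -0.19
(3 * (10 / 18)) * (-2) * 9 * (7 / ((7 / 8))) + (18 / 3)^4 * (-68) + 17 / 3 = -265087 / 3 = -88362.33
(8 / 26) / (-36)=-1 / 117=-0.01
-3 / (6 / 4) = -2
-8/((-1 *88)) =1/11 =0.09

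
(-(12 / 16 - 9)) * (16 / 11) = 12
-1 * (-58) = 58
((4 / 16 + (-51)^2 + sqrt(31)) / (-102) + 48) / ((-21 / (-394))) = 1808263 / 4284 - 197 * sqrt(31) / 1071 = 421.07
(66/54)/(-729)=-11/6561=-0.00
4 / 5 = 0.80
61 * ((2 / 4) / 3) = 10.17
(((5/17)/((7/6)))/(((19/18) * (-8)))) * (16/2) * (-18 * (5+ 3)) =77760/2261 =34.39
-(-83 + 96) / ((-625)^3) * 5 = 13 / 48828125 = 0.00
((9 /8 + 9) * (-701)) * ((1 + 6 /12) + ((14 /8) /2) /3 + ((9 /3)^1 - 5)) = 94635 /64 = 1478.67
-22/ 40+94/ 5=73/ 4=18.25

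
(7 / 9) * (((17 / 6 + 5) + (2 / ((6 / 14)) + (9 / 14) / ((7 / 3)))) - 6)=332 / 63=5.27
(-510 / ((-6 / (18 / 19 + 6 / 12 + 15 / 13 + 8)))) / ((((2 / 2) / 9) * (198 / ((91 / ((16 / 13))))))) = 40508195 / 13376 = 3028.42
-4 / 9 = -0.44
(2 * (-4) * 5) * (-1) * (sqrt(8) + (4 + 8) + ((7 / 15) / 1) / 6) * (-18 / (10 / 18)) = -78264 / 5- 2592 * sqrt(2) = -19318.44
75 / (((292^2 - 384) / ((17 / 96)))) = 85 / 543232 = 0.00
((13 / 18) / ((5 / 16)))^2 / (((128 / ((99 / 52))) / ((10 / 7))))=143 / 1260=0.11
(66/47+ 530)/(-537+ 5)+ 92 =81264/893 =91.00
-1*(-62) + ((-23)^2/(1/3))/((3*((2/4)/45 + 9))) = 97892/811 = 120.71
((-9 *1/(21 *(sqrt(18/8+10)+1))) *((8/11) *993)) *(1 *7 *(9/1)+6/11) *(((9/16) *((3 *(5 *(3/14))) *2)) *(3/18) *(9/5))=-56222667/11858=-4741.33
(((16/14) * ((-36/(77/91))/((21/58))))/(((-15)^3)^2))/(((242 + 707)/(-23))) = 42688/149395640625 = 0.00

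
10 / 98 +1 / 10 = 99 / 490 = 0.20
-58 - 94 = -152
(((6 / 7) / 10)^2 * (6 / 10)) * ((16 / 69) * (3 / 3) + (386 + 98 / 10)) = 1229679 / 704375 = 1.75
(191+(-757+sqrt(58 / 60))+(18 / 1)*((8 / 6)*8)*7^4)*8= 4*sqrt(870) / 15+3683408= 3683415.87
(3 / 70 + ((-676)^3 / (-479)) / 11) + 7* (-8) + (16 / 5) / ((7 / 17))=21606331983 / 368830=58580.73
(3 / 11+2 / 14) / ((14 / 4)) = 64 / 539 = 0.12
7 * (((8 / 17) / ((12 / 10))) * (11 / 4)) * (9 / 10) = 231 / 34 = 6.79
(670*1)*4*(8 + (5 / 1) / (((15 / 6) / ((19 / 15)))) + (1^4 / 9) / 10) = 254332 / 9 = 28259.11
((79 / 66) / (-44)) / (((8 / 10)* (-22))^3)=9875 / 1978994688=0.00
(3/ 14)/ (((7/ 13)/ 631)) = 24609/ 98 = 251.11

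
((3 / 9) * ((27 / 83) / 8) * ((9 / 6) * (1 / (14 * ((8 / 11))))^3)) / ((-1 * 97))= -35937 / 180977205248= -0.00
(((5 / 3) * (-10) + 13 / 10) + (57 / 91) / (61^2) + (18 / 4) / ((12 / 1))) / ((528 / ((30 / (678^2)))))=-609154349 / 328741372447488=-0.00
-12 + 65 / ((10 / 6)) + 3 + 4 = 34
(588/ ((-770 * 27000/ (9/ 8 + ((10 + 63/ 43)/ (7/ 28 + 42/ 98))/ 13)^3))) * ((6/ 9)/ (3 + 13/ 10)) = -61211428183830827/ 979266967968129984000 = -0.00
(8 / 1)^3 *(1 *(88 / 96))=469.33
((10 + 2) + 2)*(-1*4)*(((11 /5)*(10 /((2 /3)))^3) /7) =-59400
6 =6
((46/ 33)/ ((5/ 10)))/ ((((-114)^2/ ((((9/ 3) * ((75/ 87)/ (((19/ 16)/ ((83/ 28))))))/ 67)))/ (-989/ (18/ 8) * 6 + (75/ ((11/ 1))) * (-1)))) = -16657361300/ 304776009153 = -0.05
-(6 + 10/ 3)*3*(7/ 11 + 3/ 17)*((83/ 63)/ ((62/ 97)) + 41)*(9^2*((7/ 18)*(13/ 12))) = -581625226/ 17391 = -33444.04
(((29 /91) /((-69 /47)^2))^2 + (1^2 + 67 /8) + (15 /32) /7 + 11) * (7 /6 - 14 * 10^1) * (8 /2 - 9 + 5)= 0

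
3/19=0.16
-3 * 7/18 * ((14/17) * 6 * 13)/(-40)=637/340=1.87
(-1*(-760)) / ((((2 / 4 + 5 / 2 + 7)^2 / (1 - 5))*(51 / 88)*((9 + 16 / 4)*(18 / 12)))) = -26752 / 9945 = -2.69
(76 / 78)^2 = 1444 / 1521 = 0.95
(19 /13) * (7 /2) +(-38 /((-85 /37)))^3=4530.96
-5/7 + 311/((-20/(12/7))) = -958/35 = -27.37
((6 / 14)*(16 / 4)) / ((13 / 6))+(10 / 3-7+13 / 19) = -11366 / 5187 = -2.19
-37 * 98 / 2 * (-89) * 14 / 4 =564749.50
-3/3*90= -90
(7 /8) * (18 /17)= 63 /68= 0.93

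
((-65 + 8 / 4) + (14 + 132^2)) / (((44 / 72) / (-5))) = -1563750 / 11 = -142159.09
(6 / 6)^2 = 1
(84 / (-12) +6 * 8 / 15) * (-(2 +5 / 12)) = 551 / 60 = 9.18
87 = 87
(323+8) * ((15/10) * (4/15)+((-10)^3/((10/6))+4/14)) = -6943056/35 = -198373.03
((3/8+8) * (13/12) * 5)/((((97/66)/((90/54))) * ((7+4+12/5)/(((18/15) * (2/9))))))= 3575/3492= 1.02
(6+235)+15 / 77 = 18572 / 77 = 241.19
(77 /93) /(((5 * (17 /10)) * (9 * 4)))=77 /28458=0.00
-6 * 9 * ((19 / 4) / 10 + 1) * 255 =-81243 / 4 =-20310.75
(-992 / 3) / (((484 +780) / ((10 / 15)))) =-124 / 711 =-0.17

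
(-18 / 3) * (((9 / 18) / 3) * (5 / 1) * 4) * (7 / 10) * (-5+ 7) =-28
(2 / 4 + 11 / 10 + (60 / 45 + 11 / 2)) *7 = 1771 / 30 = 59.03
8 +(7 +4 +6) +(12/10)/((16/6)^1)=509/20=25.45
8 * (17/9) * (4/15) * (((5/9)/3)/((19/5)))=2720/13851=0.20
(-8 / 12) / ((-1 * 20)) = 1 / 30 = 0.03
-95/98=-0.97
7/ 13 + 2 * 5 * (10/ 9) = 1363/ 117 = 11.65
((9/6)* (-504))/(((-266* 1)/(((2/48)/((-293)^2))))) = 9/6524524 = 0.00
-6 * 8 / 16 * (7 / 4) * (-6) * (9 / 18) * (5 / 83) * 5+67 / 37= 80519 / 12284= 6.55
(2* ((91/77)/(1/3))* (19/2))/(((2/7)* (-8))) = -5187/176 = -29.47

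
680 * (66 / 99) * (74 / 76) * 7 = 3089.82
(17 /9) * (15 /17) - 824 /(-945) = 2399 /945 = 2.54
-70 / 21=-10 / 3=-3.33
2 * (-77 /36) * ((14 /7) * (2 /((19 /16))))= -2464 /171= -14.41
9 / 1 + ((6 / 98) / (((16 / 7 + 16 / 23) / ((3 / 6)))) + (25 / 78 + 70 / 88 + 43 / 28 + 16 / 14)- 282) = -258685813 / 960960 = -269.20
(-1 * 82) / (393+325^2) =-0.00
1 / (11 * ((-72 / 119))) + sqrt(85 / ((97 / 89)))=-119 / 792 + sqrt(733805) / 97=8.68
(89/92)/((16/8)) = 89/184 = 0.48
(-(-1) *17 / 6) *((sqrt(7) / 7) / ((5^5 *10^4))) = 17 *sqrt(7) / 1312500000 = 0.00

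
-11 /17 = -0.65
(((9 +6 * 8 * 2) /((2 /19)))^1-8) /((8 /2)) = 1979 /8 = 247.38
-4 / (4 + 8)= -1 / 3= -0.33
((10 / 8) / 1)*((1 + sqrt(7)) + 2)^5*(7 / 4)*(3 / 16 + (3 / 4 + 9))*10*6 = 22621725*sqrt(7) / 16 + 59851575 / 16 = 7481439.60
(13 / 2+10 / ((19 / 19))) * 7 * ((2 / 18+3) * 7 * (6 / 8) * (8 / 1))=15092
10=10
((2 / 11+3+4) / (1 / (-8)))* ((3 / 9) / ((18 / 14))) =-4424 / 297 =-14.90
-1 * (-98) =98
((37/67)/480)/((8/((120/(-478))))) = -37/1024832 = -0.00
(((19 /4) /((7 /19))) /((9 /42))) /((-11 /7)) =-2527 /66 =-38.29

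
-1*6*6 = -36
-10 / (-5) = 2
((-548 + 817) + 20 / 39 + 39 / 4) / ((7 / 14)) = 43565 / 78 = 558.53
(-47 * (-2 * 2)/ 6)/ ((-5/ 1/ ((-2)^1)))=188/ 15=12.53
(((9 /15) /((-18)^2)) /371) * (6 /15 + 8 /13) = 11 /2170350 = 0.00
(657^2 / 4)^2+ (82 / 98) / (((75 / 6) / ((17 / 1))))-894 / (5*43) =9814451255867267 / 842800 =11645053697.04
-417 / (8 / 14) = -2919 / 4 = -729.75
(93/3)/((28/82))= 1271/14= 90.79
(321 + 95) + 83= 499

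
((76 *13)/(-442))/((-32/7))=133/272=0.49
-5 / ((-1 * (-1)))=-5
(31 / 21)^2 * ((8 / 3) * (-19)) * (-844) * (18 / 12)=61642384 / 441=139778.65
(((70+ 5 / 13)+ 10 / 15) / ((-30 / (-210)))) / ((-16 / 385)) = -11967.70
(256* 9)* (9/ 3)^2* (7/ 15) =48384/ 5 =9676.80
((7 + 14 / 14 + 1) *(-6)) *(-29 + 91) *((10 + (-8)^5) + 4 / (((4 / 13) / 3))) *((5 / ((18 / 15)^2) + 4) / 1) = 818531223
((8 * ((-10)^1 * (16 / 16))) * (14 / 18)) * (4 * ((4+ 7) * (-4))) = 98560 / 9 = 10951.11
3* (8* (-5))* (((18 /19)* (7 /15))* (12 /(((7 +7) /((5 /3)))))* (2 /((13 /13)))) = -2880 /19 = -151.58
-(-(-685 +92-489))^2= -1170724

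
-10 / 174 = -5 / 87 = -0.06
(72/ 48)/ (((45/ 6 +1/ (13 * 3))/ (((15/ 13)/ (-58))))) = -0.00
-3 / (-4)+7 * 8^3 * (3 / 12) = 3587 / 4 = 896.75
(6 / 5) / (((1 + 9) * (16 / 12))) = 9 / 100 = 0.09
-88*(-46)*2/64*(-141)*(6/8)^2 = -321057/32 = -10033.03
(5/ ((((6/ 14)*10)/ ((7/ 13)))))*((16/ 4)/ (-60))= -0.04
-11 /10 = -1.10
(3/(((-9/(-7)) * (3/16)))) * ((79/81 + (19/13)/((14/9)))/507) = 225832/4804839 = 0.05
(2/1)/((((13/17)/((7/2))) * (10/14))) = 833/65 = 12.82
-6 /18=-1 /3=-0.33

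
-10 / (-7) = 10 / 7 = 1.43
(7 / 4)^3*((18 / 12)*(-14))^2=151263 / 64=2363.48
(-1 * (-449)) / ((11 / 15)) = 6735 / 11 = 612.27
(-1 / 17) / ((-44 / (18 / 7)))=9 / 2618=0.00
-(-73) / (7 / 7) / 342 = 73 / 342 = 0.21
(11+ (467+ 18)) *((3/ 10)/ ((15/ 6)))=1488/ 25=59.52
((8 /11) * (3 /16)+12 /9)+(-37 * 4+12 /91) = -879269 /6006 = -146.40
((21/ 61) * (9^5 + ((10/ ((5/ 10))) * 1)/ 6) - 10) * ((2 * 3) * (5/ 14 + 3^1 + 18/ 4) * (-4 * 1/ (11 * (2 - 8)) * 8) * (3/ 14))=297477360/ 2989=99524.04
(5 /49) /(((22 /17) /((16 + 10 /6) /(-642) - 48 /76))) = -2050115 /39448332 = -0.05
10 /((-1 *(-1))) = 10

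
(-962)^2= 925444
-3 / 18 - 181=-1087 / 6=-181.17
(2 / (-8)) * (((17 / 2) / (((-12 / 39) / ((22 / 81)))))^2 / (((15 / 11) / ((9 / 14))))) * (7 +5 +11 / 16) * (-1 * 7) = 13196496313 / 22394880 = 589.26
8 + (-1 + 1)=8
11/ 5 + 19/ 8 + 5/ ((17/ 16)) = 6311/ 680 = 9.28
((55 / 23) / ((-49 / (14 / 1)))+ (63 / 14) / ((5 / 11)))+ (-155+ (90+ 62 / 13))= -1067723 / 20930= -51.01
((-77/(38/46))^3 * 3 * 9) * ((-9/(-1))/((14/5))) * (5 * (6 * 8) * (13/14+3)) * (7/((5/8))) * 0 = 0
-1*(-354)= 354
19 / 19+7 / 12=1.58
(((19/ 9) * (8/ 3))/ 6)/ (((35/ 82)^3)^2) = 155.17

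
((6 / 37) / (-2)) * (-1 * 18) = 54 / 37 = 1.46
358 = 358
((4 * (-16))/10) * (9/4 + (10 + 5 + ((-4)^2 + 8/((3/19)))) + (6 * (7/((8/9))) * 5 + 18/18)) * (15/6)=-15416/3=-5138.67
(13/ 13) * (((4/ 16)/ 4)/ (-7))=-1/ 112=-0.01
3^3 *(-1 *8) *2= -432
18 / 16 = 9 / 8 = 1.12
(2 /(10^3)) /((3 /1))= 0.00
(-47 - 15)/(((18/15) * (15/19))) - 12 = -697/9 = -77.44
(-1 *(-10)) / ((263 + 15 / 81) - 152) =135 / 1501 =0.09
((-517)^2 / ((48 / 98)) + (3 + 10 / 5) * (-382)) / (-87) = -13051321 / 2088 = -6250.63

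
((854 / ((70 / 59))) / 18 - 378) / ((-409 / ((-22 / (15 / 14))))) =-4684834 / 276075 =-16.97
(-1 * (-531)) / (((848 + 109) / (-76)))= -13452 / 319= -42.17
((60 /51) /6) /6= 5 /153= 0.03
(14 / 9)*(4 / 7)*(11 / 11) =8 / 9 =0.89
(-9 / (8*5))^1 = -9 / 40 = -0.22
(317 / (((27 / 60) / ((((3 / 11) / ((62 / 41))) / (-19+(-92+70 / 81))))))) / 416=-1754595 / 632748688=-0.00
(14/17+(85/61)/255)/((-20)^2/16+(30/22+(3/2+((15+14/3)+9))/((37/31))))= 2099306/130766737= 0.02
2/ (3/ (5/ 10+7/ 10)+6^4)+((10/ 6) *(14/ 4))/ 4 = 90991/ 62328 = 1.46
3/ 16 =0.19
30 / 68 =15 / 34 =0.44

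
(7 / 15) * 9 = 4.20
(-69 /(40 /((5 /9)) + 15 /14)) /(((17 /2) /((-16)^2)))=-164864 /5797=-28.44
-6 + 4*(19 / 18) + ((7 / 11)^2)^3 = -27286135 / 15944049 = -1.71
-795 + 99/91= -72246/91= -793.91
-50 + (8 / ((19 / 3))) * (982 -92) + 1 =20429 / 19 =1075.21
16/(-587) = -16/587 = -0.03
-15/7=-2.14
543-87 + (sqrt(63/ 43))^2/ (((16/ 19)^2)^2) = 1293240111/ 2818048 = 458.91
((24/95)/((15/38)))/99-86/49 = -212066/121275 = -1.75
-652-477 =-1129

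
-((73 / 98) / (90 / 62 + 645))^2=-5121169 / 3856981766400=-0.00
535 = 535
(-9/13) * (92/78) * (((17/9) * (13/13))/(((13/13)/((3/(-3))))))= 782/507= 1.54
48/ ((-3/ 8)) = -128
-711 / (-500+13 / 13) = 711 / 499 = 1.42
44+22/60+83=3821/30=127.37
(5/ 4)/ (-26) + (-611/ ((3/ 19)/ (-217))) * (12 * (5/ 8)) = 654979775/ 104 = 6297882.45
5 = 5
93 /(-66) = -31 /22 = -1.41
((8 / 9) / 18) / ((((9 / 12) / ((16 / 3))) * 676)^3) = 16384 / 285018244641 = 0.00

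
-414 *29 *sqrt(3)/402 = -2001 *sqrt(3)/67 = -51.73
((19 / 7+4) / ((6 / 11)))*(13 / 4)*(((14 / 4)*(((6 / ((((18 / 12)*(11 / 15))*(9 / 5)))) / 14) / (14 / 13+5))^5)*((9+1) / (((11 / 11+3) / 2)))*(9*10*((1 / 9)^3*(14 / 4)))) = 110771495605468750 / 6387205722046116789591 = 0.00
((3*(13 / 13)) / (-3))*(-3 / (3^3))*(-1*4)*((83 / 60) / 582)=-83 / 78570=-0.00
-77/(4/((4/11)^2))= -28/11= -2.55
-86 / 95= -0.91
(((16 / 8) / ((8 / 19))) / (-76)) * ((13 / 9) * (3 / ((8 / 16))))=-13 / 24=-0.54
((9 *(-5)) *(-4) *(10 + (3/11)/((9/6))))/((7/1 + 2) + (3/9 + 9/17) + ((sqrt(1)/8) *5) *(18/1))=4112640/47377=86.81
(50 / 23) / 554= 25 / 6371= 0.00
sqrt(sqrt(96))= 2*6^(1 / 4)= 3.13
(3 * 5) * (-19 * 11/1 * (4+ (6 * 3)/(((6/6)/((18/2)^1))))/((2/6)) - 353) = -1566525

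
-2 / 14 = -1 / 7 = -0.14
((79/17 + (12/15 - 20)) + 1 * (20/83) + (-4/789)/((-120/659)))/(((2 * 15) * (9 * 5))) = -95413373/9017559900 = -0.01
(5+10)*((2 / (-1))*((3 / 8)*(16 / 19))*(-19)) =180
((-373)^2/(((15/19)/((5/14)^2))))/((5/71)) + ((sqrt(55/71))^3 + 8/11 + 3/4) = 55*sqrt(3905)/5041 + 1032272393/3234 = 319194.37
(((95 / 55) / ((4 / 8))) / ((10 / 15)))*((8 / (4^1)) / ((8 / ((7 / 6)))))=133 / 88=1.51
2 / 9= 0.22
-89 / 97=-0.92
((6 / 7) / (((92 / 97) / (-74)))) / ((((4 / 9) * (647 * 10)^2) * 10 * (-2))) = 96903 / 539168392000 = 0.00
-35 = -35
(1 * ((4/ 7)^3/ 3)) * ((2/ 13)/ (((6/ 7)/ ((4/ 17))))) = 256/ 97461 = 0.00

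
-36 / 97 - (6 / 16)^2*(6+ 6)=-3195 / 1552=-2.06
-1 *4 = -4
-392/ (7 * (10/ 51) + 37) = -19992/ 1957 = -10.22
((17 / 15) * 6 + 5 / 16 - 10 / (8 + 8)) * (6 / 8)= 1557 / 320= 4.87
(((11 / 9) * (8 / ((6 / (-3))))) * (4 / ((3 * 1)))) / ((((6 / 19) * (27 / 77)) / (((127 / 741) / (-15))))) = 860552 / 1279395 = 0.67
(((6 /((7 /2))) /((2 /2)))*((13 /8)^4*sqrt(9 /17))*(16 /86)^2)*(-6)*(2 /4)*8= -771147*sqrt(17) /440062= -7.23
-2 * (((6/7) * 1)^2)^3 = -93312/117649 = -0.79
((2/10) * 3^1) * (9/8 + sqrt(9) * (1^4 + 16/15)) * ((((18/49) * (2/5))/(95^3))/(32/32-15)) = -0.00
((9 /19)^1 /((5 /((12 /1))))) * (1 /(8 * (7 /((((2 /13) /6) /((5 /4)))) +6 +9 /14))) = 126 /308465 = 0.00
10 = 10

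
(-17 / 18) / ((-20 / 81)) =3.82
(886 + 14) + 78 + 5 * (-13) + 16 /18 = 8225 /9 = 913.89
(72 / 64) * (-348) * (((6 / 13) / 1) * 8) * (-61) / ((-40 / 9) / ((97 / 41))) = -46938.57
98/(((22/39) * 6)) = 637/22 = 28.95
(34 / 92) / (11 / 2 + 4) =17 / 437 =0.04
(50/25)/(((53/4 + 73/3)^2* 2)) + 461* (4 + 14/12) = 2906804555/1220406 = 2381.83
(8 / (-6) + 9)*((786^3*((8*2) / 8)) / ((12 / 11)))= 6825204276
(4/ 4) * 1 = 1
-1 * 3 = -3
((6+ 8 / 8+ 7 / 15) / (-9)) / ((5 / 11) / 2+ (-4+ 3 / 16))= 19712 / 85185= 0.23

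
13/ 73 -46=-3345/ 73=-45.82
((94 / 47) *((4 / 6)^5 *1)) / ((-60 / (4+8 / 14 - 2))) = -32 / 2835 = -0.01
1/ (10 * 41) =1/ 410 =0.00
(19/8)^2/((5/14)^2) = 17689/400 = 44.22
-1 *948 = -948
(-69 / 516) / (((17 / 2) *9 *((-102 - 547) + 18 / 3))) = 0.00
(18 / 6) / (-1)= -3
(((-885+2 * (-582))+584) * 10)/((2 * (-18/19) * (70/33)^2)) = 673607/392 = 1718.39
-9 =-9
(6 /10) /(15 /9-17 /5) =-9 /26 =-0.35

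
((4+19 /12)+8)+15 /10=181 /12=15.08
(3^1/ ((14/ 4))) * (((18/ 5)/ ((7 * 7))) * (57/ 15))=2052/ 8575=0.24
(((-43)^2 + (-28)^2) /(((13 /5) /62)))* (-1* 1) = -816230 /13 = -62786.92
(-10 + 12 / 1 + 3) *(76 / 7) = 380 / 7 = 54.29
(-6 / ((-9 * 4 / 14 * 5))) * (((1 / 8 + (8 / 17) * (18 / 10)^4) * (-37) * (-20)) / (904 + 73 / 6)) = 111507011 / 58405625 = 1.91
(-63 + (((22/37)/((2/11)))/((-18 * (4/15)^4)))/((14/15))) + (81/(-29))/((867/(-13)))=-225506524707/2222775296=-101.45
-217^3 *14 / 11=-143056382 / 11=-13005125.64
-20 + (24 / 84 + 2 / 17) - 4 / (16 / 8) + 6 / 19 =-48116 / 2261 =-21.28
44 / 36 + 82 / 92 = 875 / 414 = 2.11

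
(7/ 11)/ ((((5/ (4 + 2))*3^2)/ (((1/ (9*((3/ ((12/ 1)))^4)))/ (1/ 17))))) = 60928/ 1485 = 41.03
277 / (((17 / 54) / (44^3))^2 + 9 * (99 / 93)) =181695864009572352 / 6284345127625471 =28.91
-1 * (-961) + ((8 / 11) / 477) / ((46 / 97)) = 961.00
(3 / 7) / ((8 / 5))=15 / 56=0.27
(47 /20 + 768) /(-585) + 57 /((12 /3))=75659 /5850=12.93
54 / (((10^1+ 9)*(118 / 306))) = 8262 / 1121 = 7.37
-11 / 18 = -0.61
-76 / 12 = -6.33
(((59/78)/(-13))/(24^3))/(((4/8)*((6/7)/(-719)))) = 296947/42052608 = 0.01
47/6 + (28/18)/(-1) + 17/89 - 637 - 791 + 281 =-1827131/1602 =-1140.53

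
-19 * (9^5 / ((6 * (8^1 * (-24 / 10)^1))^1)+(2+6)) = 613567 / 64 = 9586.98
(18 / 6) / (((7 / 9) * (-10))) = -0.39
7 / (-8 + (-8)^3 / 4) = -7 / 136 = -0.05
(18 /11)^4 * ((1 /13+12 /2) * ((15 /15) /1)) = 8293104 /190333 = 43.57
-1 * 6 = -6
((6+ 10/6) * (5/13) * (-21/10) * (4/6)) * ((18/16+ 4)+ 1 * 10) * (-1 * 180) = 11239.04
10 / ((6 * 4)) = 5 / 12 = 0.42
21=21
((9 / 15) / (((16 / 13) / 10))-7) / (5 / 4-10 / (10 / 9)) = 0.27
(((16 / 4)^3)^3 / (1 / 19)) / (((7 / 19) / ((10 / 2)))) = 473169920 / 7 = 67595702.86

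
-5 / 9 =-0.56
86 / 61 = 1.41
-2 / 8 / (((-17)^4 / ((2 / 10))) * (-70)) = 1 / 116929400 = 0.00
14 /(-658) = -1 /47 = -0.02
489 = 489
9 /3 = 3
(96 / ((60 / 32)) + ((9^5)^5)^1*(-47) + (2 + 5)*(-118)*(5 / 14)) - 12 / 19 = -3205414515044121808859185006 / 95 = -33741205421517071672201950.00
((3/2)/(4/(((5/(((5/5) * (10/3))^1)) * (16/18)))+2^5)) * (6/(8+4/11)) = 99/3220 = 0.03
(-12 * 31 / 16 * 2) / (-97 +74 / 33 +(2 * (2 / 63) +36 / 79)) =5091471 / 10318538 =0.49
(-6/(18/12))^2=16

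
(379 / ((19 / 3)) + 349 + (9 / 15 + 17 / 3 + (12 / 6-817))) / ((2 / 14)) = -797783 / 285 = -2799.24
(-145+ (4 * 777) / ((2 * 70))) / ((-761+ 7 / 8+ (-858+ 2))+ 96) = 4912 / 60805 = 0.08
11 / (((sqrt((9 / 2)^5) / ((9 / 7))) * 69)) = 44 * sqrt(2) / 13041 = 0.00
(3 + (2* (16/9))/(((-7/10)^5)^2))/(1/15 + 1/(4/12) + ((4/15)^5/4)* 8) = 27643513926628125/658392745418702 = 41.99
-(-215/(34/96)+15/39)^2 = -17976105625/48841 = -368053.59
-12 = -12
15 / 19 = 0.79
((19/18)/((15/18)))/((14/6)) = 19/35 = 0.54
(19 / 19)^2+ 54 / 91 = 145 / 91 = 1.59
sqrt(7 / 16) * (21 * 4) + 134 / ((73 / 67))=21 * sqrt(7) + 8978 / 73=178.55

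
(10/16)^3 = 125/512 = 0.24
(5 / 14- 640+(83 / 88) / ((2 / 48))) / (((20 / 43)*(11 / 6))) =-12257451 / 16940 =-723.58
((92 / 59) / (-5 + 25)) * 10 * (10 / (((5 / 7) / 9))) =98.24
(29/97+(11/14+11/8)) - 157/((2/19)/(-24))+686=198183585/5432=36484.46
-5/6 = -0.83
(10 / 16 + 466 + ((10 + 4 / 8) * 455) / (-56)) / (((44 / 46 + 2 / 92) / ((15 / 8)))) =140323 / 192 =730.85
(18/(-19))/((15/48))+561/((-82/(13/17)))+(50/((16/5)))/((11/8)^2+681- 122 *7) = -712716821/85308290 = -8.35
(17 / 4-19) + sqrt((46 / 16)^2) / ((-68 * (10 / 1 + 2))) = -96311 / 6528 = -14.75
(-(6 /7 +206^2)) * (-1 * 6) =1782348 /7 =254621.14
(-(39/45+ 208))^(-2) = 225/9815689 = 0.00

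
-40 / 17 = -2.35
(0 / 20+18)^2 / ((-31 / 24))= -7776 / 31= -250.84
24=24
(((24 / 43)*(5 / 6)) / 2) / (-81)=-10 / 3483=-0.00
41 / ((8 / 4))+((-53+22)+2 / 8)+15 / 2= -11 / 4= -2.75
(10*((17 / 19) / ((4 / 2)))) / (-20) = -17 / 76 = -0.22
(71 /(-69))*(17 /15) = -1207 /1035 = -1.17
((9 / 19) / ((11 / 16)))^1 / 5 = 144 / 1045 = 0.14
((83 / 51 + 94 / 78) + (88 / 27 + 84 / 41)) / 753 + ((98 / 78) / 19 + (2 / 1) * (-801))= -5606994440795 / 3500164629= -1601.92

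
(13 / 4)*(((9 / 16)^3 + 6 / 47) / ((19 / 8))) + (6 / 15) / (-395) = 1507033597 / 3612006400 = 0.42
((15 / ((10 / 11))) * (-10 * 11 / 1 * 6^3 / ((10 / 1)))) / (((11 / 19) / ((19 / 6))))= -214434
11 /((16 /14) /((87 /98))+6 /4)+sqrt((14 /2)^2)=5309 /485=10.95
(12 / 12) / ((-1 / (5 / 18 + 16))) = -293 / 18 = -16.28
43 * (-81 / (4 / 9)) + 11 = -7825.75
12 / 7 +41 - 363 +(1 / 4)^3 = -143481 / 448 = -320.27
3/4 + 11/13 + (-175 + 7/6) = -26869/156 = -172.24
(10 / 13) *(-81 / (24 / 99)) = -257.02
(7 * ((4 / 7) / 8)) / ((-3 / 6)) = -1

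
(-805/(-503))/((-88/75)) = -60375/44264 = -1.36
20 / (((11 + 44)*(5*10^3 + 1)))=4 / 55011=0.00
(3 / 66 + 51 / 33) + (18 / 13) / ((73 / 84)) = 66479 / 20878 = 3.18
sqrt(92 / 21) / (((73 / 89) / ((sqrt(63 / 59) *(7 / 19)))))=1246 *sqrt(4071) / 81833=0.97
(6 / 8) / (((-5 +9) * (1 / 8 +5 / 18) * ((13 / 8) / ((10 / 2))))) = 540 / 377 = 1.43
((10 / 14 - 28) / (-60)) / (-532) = -0.00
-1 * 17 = -17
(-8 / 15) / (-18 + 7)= 8 / 165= 0.05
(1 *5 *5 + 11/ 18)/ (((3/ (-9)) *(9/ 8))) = -1844/ 27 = -68.30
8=8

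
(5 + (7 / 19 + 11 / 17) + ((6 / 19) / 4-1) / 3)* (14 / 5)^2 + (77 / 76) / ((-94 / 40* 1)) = 50465303 / 1138575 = 44.32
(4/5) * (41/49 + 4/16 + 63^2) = 778137/245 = 3176.07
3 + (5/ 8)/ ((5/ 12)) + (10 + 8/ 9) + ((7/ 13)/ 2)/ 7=15.43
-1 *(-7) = 7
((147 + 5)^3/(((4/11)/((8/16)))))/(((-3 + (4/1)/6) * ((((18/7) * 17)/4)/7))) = -67602304/51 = -1325535.37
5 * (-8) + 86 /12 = -197 /6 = -32.83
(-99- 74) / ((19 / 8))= -1384 / 19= -72.84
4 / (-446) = -2 / 223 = -0.01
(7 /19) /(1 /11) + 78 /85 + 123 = 206672 /1615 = 127.97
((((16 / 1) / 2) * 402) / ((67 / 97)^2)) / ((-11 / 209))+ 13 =-8580137 / 67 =-128061.75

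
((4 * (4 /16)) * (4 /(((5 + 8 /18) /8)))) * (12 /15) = 1152 /245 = 4.70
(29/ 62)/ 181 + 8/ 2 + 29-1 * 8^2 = -347853/ 11222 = -31.00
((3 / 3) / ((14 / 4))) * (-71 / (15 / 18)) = -852 / 35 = -24.34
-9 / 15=-3 / 5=-0.60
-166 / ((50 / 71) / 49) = -288757 / 25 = -11550.28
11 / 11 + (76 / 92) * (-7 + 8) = 42 / 23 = 1.83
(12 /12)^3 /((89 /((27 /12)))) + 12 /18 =739 /1068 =0.69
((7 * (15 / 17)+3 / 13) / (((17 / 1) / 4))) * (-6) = -33984 / 3757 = -9.05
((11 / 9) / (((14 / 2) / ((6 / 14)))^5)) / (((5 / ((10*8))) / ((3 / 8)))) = 1782 / 282475249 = 0.00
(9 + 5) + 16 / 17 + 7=373 / 17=21.94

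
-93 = -93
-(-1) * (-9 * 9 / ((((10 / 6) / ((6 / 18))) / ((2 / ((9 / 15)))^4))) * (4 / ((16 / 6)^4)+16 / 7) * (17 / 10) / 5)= -1440835 / 896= -1608.07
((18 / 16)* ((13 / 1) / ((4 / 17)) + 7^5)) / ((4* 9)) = 526.95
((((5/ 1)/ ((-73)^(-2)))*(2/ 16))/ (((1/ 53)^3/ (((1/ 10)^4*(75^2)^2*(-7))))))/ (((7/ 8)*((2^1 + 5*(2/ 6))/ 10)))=-3012309758109375/ 88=-34230792705788.35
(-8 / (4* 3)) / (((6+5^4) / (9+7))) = -32 / 1893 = -0.02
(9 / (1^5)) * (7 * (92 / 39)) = 1932 / 13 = 148.62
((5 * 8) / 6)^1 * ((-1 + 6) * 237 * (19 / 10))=15010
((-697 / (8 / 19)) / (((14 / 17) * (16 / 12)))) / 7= -215.37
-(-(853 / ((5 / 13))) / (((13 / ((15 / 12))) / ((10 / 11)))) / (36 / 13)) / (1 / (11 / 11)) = 55445 / 792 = 70.01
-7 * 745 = -5215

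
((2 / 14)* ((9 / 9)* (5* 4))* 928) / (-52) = -4640 / 91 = -50.99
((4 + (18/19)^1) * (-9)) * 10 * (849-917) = 575280/19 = 30277.89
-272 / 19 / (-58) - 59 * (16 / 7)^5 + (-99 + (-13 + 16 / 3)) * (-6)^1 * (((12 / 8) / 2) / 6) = -33345018872 / 9260657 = -3600.72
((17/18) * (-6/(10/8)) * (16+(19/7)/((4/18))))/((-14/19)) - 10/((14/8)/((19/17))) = 417829/2499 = 167.20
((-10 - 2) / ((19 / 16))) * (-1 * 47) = 9024 / 19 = 474.95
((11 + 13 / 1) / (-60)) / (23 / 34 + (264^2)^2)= -0.00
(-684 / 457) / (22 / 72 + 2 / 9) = -1296 / 457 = -2.84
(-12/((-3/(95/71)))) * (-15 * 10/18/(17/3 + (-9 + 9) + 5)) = -2375/568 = -4.18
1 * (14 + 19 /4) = 75 /4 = 18.75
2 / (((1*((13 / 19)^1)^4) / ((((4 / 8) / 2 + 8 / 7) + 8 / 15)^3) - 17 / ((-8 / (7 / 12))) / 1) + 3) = 0.47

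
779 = 779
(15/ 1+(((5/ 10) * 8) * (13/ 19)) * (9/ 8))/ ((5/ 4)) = 1374/ 95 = 14.46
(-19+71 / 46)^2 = 644809 / 2116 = 304.73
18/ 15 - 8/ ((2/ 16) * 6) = -142/ 15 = -9.47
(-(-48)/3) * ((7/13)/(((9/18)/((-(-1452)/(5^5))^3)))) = 685721659392/396728515625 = 1.73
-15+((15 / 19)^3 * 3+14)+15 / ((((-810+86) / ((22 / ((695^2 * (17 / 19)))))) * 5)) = 9708297785507 / 20388623395150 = 0.48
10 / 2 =5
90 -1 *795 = -705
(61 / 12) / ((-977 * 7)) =-61 / 82068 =-0.00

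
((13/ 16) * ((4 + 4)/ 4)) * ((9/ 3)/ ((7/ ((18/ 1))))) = 351/ 28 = 12.54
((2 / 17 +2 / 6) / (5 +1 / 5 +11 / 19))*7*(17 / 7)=2185 / 1647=1.33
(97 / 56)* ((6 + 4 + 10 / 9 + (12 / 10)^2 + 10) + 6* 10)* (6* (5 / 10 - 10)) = -17115941 / 2100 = -8150.45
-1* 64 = -64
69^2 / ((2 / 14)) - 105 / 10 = 66633 / 2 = 33316.50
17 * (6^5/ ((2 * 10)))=6609.60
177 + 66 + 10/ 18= 2192/ 9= 243.56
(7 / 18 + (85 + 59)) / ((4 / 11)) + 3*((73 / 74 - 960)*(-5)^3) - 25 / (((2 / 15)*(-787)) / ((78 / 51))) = 12831976355047 / 35641656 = 360027.50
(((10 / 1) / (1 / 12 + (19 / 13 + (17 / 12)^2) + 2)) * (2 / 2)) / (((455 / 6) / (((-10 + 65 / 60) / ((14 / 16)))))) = -123264 / 509257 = -0.24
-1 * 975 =-975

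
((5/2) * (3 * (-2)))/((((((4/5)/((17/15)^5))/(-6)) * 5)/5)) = 1419857/6750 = 210.35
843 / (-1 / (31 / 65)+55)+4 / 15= 16.20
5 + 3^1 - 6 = 2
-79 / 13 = -6.08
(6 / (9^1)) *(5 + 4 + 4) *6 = 52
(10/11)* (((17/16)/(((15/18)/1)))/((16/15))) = 765/704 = 1.09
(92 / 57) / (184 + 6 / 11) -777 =-44952829 / 57855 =-776.99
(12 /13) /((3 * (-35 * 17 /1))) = -4 /7735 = -0.00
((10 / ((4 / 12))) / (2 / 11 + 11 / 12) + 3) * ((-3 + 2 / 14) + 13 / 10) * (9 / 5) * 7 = -862299 / 1450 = -594.69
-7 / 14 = -1 / 2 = -0.50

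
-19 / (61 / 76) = -1444 / 61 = -23.67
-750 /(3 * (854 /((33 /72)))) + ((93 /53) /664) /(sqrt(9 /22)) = -1375 /10248 + 31 * sqrt(22) /35192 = -0.13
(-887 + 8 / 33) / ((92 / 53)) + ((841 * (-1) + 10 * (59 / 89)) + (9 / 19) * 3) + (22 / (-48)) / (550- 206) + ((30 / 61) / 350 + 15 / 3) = -10095948236482051 / 7541047778880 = -1338.80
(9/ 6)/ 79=3/ 158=0.02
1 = 1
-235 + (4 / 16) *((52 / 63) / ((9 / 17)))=-133024 / 567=-234.61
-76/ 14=-38/ 7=-5.43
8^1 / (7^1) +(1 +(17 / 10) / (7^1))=167 / 70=2.39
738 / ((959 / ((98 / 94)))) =5166 / 6439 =0.80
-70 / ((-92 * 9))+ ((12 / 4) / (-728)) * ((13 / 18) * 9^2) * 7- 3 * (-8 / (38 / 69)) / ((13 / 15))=39823717 / 818064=48.68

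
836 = 836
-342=-342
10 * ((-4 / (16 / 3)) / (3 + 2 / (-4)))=-3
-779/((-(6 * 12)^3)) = 779/373248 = 0.00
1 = 1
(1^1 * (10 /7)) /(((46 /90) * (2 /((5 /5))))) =225 /161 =1.40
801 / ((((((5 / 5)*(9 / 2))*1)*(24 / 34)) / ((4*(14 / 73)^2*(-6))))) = -1186192 / 5329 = -222.59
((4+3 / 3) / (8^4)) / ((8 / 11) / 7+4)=385 / 1294336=0.00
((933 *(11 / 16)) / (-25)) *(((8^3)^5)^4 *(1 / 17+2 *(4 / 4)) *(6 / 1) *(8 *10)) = -660576072908077928839932052665032172362123023660752983556096 / 17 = -38857416053416348755290120000000000000000000000000000000000.00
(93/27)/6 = 31/54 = 0.57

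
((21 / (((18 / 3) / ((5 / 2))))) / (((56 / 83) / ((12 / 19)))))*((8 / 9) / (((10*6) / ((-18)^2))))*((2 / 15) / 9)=166 / 285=0.58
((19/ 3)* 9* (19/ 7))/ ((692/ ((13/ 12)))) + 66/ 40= 183317/ 96880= 1.89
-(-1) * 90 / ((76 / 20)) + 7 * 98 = 709.68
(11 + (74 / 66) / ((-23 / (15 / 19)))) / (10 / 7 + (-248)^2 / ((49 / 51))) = 1290954 / 7539236309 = 0.00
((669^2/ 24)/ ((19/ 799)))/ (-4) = -119200413/ 608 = -196053.31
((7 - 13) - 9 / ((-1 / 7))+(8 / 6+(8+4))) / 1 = 211 / 3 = 70.33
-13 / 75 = -0.17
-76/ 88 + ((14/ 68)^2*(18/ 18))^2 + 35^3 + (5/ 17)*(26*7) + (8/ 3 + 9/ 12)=42931.08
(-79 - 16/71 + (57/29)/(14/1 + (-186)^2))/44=-5645752203/3135527560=-1.80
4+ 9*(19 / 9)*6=118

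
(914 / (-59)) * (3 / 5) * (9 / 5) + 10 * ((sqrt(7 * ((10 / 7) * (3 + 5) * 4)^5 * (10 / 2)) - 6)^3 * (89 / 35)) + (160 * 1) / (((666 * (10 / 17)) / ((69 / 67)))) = 14849780876358220.89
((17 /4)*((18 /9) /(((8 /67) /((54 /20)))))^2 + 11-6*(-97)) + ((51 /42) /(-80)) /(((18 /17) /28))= 534823273 /57600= 9285.13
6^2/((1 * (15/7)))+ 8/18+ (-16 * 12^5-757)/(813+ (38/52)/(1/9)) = -1547494982/319635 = -4841.44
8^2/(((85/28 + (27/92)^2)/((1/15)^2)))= 3791872/41616675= 0.09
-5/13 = -0.38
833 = 833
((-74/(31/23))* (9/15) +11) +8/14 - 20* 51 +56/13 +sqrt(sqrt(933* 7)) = -14627771/14105 +6531^(1/4) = -1028.07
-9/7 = -1.29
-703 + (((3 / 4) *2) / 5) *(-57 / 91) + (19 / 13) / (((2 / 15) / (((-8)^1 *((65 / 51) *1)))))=-12607317 / 15470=-814.95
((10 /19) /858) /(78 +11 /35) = 0.00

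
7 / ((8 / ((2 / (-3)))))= -7 / 12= -0.58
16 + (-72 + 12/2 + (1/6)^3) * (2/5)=-1123/108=-10.40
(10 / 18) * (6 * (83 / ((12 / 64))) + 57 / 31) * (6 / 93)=823930 / 8649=95.26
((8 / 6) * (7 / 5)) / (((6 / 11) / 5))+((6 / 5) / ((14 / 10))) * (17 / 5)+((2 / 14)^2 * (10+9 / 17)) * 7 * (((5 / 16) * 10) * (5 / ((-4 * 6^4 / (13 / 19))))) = 9387271897 / 468840960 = 20.02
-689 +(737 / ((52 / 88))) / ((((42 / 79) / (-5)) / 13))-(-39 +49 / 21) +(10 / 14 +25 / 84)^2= -1080556679 / 7056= -153140.12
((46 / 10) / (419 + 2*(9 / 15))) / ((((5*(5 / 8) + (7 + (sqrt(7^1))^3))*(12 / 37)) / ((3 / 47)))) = -137862 / 1519815077 + 95312*sqrt(7) / 1519815077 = 0.00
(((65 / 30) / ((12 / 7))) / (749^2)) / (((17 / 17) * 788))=13 / 4546993248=0.00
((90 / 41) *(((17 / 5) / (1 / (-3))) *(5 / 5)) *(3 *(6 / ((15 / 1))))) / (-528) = 0.05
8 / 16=1 / 2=0.50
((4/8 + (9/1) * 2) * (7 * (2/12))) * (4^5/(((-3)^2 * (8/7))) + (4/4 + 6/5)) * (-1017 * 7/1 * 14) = -6566666057/30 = -218888868.57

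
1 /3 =0.33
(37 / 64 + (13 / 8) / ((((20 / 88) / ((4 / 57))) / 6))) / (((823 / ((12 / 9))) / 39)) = 283647 / 1250960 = 0.23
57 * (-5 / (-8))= 285 / 8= 35.62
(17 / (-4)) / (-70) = 17 / 280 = 0.06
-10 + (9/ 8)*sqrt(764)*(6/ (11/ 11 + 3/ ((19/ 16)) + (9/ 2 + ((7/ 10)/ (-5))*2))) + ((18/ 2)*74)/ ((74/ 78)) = 4275*sqrt(191)/ 2453 + 692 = 716.09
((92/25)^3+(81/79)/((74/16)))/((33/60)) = 9144920096/100478125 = 91.01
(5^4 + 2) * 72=45144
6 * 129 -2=772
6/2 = 3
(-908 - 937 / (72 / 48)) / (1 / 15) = -22990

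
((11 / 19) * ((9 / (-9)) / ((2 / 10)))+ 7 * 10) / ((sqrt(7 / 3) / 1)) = 1275 * sqrt(21) / 133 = 43.93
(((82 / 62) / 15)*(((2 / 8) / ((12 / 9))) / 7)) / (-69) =-41 / 1197840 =-0.00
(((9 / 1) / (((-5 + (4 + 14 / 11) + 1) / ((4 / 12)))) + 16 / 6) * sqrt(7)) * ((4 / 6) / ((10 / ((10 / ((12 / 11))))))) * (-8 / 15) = -4.33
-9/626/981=-1/68234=-0.00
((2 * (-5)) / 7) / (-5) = 2 / 7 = 0.29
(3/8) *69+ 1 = 215/8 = 26.88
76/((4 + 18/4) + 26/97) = 14744/1701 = 8.67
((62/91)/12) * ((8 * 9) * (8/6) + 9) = 155/26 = 5.96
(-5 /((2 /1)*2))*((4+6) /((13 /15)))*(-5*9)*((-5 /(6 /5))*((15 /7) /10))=-421875 /728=-579.50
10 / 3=3.33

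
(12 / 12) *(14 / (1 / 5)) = 70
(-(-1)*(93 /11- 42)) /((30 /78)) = -4797 /55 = -87.22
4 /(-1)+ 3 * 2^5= 92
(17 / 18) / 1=0.94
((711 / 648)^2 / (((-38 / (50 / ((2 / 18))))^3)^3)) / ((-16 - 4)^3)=910965256622314453125 / 1321728810102784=689222.52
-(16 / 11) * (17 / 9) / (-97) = 272 / 9603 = 0.03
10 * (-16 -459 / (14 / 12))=-28660 / 7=-4094.29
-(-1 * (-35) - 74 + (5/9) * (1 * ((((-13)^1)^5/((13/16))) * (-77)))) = -175935409/9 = -19548378.78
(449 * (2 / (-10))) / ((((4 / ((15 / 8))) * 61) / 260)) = -87555 / 488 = -179.42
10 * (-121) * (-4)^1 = 4840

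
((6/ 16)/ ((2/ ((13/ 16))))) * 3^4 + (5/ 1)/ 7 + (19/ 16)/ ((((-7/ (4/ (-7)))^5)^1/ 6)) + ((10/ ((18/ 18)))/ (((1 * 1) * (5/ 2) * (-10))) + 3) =5660046610307/ 361568318720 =15.65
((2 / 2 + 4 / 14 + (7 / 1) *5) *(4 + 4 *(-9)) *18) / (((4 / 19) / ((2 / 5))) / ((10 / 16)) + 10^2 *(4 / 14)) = -115824 / 163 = -710.58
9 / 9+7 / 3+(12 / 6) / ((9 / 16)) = 62 / 9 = 6.89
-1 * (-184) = 184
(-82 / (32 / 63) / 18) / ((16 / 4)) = -287 / 128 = -2.24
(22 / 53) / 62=11 / 1643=0.01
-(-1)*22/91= 22/91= 0.24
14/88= 7/44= 0.16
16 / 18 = 0.89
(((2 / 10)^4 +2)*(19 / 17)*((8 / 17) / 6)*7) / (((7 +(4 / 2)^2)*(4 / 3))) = 166383 / 1986875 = 0.08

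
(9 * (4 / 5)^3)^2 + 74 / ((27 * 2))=9536077 / 421875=22.60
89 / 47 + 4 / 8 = 225 / 94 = 2.39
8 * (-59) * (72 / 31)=-33984 / 31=-1096.26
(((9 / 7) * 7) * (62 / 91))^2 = 311364 / 8281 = 37.60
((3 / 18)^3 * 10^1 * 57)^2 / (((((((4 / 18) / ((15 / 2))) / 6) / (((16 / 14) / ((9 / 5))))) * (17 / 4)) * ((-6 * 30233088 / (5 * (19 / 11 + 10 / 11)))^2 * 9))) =4743765625 / 38378223500902290948096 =0.00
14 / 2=7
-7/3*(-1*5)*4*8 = 1120/3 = 373.33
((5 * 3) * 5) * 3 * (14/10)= 315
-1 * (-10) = 10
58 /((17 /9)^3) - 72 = -311454 /4913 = -63.39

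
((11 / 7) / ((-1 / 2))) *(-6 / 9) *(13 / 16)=143 / 84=1.70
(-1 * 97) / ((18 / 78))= -1261 / 3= -420.33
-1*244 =-244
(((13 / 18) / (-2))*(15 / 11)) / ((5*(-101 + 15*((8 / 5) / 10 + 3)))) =65 / 35376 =0.00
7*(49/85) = 343/85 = 4.04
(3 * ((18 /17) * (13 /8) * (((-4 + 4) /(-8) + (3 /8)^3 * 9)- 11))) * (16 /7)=-111267 /896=-124.18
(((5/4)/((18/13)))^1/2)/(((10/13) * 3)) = 169/864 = 0.20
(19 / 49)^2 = 361 / 2401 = 0.15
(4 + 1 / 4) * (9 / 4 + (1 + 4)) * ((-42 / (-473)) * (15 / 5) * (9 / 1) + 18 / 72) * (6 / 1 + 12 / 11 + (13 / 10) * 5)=738361663 / 665984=1108.68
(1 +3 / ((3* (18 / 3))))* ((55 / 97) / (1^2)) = 385 / 582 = 0.66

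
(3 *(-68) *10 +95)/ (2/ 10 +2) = -9725/ 11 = -884.09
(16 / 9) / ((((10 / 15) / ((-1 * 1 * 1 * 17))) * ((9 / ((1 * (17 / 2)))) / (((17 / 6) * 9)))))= -9826 / 9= -1091.78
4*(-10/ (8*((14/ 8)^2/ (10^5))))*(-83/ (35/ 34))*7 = 4515200000/ 49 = 92146938.78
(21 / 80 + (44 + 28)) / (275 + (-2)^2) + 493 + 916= 10484887 / 7440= 1409.26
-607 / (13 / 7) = -326.85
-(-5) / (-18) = -5 / 18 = -0.28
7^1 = 7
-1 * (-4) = 4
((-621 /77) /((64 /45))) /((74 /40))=-139725 /45584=-3.07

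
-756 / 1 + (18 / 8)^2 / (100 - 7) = -374949 / 496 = -755.95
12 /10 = 1.20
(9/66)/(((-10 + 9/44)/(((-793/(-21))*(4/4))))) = -1586/3017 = -0.53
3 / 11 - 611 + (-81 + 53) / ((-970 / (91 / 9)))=-29310056 / 48015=-610.44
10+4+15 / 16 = 239 / 16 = 14.94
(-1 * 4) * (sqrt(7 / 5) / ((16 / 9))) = -9 * sqrt(35) / 20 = -2.66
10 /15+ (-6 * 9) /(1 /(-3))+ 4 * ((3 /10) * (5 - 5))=488 /3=162.67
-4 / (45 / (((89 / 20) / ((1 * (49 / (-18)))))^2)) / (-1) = 71289 / 300125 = 0.24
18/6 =3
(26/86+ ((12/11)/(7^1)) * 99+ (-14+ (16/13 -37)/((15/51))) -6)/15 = -492586/58695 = -8.39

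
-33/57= -11/19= -0.58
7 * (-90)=-630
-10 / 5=-2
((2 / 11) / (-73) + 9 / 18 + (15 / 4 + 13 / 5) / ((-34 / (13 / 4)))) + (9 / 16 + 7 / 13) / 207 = -612192293 / 5877574560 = -0.10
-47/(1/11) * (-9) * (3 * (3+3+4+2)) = 167508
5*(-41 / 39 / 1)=-205 / 39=-5.26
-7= -7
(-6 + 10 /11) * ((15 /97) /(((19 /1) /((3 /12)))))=-210 /20273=-0.01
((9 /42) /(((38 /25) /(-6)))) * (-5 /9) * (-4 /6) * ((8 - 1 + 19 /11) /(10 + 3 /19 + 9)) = -0.14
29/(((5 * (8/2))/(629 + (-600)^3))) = -6263981759/20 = -313199087.95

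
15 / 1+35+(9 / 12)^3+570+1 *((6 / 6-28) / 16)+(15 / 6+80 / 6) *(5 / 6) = 363991 / 576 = 631.93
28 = 28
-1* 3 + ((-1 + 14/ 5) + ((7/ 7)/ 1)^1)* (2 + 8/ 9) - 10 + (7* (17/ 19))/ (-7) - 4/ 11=-58024/ 9405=-6.17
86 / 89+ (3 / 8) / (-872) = 599669 / 620864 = 0.97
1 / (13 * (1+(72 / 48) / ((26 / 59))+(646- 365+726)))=4 / 52593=0.00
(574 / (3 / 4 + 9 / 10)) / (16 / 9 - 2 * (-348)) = 861 / 1727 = 0.50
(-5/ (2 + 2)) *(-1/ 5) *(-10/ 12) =-5/ 24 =-0.21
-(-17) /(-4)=-17 /4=-4.25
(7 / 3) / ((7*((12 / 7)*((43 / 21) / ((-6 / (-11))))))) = 49 / 946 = 0.05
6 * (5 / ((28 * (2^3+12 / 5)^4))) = 9375 / 102362624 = 0.00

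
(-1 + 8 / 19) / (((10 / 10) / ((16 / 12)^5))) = -11264 / 4617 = -2.44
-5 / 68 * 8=-10 / 17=-0.59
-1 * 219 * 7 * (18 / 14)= -1971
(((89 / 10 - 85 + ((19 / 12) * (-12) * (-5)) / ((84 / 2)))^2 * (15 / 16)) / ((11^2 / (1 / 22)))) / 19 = 0.10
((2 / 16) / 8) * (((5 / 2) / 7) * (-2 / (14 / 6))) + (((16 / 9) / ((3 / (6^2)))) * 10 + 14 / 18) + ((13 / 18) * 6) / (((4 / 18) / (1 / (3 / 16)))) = 8978233 / 28224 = 318.11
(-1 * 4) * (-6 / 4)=6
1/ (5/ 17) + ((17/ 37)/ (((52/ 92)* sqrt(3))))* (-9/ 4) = 17/ 5- 1173* sqrt(3)/ 1924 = 2.34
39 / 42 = 0.93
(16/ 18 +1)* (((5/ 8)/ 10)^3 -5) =-348143/ 36864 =-9.44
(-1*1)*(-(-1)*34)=-34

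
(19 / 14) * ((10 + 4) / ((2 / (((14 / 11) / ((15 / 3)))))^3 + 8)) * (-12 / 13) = -1372 / 38571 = -0.04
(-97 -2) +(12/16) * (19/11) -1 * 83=-7951/44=-180.70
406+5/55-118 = 3169/11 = 288.09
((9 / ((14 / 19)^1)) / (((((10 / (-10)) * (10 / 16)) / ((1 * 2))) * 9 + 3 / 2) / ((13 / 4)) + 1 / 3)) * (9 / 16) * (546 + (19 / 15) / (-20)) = -3276766467 / 61600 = -53194.26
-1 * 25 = -25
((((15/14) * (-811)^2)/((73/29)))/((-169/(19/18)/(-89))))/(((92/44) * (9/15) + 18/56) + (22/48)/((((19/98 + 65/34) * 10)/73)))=62230829241598600/1265637026303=49169.57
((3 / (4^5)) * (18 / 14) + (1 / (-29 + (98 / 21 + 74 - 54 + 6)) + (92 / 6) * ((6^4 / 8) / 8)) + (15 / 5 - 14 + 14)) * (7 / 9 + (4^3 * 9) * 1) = 6493063721 / 35840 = 181168.07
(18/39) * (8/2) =24/13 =1.85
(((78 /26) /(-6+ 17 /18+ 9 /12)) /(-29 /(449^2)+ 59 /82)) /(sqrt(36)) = -99187692 /614424185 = -0.16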